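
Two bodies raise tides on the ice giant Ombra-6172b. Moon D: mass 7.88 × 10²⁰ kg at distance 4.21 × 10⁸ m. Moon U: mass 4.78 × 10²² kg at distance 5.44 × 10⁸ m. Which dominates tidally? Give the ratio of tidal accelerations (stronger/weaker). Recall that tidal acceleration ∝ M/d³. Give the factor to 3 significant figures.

Compare M/d³ for the two perturbers:
Moon D: (7.88 × 10²⁰) / (4.21 × 10⁸)³ = 1.056 × 10⁻⁵
Moon U: (4.78 × 10²²) / (5.44 × 10⁸)³ = 2.969 × 10⁻⁴
Ratio (larger/smaller) = 28.1

Moon U, by a factor of ≈ 28.1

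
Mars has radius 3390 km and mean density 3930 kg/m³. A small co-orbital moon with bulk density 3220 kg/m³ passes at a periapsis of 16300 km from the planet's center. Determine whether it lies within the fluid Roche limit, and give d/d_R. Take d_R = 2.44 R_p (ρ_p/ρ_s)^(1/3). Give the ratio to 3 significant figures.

outside; d/d_R ≈ 1.84

d_R = 2.44 × (3390 km) × (3930/3220)^(1/3) = 8840 km
d/d_R = (16300) / (8840) = 1.84
Since d/d_R > 1, the body is outside the Roche limit.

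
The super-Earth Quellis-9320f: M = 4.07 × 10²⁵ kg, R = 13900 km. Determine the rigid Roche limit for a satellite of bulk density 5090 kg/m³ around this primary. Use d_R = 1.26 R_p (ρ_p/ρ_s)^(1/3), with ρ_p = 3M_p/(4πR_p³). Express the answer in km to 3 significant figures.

15600 km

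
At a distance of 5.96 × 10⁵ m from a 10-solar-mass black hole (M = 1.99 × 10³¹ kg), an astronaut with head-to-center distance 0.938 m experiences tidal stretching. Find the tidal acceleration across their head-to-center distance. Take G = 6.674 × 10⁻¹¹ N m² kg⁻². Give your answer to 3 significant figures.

1.18 × 10⁴ m/s²

Δa = 2GMr/d³
   = 2 × (6.674 × 10⁻¹¹) × (1.99 × 10³¹) × (0.938) / (5.96 × 10⁵)³
   = 1.18 × 10⁴ m/s²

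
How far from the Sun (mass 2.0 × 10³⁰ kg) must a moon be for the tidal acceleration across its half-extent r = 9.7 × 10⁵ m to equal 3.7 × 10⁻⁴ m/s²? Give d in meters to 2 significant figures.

2GMr/d³ = a_tidal  ⇒  d = (2GMr / a_tidal)^(1/3)
d = (2 × 6.674×10⁻¹¹ × (2.0 × 10³⁰) × (9.7 × 10⁵) / (3.7 × 10⁻⁴))^(1/3)
  = 8.9 × 10⁹ m

8.9 × 10⁹ m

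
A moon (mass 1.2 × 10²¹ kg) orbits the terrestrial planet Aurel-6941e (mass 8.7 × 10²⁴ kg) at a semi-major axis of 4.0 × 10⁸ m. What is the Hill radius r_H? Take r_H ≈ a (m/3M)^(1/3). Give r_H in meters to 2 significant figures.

1.4 × 10⁷ m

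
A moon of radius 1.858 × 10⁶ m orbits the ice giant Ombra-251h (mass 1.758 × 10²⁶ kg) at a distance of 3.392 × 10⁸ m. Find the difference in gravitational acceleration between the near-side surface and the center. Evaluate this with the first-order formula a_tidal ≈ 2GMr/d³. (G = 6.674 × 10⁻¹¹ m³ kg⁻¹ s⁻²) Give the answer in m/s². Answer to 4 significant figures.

1.117 × 10⁻³ m/s²

a_tidal = 2GMr/d³
        = 2 × (6.674 × 10⁻¹¹) × (1.758 × 10²⁶) × (1.858 × 10⁶) / (3.392 × 10⁸)³
        = 1.117 × 10⁻³ m/s²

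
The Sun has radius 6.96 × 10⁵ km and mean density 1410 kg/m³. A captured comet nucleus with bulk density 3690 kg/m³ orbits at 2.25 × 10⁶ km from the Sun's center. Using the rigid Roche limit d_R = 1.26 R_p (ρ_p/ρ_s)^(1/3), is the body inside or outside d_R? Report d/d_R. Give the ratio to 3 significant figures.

outside; d/d_R ≈ 3.54

d_R = 1.26 × (6.96 × 10⁵ km) × (1410/3690)^(1/3) = 6.364 × 10⁵ km
d/d_R = (2.25 × 10⁶) / (6.364 × 10⁵) = 3.54
Since d/d_R > 1, the body is outside the Roche limit.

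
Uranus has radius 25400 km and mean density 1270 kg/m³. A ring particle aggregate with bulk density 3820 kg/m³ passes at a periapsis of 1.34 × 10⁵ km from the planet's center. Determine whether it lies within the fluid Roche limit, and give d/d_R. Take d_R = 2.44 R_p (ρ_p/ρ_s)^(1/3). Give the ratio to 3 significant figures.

d_R = 2.44 × (25400 km) × (1270/3820)^(1/3) = 42930 km
d/d_R = (1.34 × 10⁵) / (42930) = 3.12
Since d/d_R > 1, the body is outside the Roche limit.

outside; d/d_R ≈ 3.12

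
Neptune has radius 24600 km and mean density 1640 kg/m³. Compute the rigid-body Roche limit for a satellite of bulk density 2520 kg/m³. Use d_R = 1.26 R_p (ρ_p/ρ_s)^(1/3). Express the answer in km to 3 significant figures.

d_R = 1.26 × 24600 km × (1640/2520)^(1/3)
    = 26900 km

26900 km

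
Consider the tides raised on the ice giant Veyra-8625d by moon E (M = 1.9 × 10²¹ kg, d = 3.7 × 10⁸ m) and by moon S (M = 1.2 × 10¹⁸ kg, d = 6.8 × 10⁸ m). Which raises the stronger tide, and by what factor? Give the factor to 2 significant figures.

Moon E, by a factor of ≈ 9800

Tidal stretch scales as M/d³; compute that for each body.
Moon E: (1.9 × 10²¹) / (3.7 × 10⁸)³ = 3.751 × 10⁻⁵
Moon S: (1.2 × 10¹⁸) / (6.8 × 10⁸)³ = 3.816 × 10⁻⁹
Ratio (larger/smaller) = 9800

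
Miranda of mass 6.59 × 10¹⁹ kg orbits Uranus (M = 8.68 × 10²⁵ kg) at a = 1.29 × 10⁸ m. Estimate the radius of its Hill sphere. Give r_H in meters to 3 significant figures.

8.16 × 10⁵ m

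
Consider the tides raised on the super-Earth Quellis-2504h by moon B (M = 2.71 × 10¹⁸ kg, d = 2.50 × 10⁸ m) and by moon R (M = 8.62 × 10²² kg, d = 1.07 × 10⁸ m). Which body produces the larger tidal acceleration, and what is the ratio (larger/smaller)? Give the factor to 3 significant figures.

Moon R, by a factor of ≈ 4.06 × 10⁵

Tidal acceleration ∝ M/d³, so compare M/d³ for each.
Moon B: (2.71 × 10¹⁸) / (2.50 × 10⁸)³ = 1.734 × 10⁻⁷
Moon R: (8.62 × 10²²) / (1.07 × 10⁸)³ = 7.036 × 10⁻²
Ratio (larger/smaller) = 4.06 × 10⁵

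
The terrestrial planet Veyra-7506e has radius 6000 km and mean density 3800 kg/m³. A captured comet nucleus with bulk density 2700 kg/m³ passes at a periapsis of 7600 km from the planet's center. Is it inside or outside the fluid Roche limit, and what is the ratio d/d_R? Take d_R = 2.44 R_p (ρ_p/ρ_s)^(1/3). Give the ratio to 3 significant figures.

inside; d/d_R ≈ 0.463

d_R = 2.44 × (6000 km) × (3800/2700)^(1/3) = 16410 km
d/d_R = (7600) / (16410) = 0.463
Since d/d_R < 1, the body is inside the Roche limit.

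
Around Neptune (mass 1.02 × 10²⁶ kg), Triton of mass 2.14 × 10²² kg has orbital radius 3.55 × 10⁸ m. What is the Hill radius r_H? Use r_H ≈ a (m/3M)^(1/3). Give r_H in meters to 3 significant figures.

r_H ≈ a (m/3M)^(1/3)
    = (3.55 × 10⁸) × (2.14 × 10²² / (3 × 1.02 × 10²⁶))^(1/3)
    = 1.46 × 10⁷ m

1.46 × 10⁷ m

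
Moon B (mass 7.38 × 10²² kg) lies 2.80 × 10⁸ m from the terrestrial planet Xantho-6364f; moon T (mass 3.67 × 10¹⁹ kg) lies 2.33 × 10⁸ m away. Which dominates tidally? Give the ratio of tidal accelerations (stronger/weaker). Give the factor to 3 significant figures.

Compare M/d³ for the two perturbers:
Moon B: (7.38 × 10²²) / (2.80 × 10⁸)³ = 3.362 × 10⁻³
Moon T: (3.67 × 10¹⁹) / (2.33 × 10⁸)³ = 2.901 × 10⁻⁶
Ratio (larger/smaller) = 1160

Moon B, by a factor of ≈ 1160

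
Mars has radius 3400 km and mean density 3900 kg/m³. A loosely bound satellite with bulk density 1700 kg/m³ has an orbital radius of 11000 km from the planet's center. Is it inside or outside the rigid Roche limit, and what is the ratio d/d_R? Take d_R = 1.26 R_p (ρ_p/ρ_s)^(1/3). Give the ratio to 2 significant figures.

outside; d/d_R ≈ 1.9

d_R = 1.26 × (3400 km) × (3900/1700)^(1/3) = 5650 km
d/d_R = (11000) / (5650) = 1.9
Since d/d_R > 1, the body is outside the Roche limit.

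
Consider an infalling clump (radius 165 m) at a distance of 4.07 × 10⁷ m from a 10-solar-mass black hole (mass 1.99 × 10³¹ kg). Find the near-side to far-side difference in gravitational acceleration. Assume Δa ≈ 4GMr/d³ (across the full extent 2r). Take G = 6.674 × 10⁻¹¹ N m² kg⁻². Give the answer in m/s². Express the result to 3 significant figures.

a_tidal = 4GMr/d³
        = 4 × (6.674 × 10⁻¹¹) × (1.99 × 10³¹) × (165) / (4.07 × 10⁷)³
        = 1.30 × 10¹ m/s²

1.30 × 10¹ m/s²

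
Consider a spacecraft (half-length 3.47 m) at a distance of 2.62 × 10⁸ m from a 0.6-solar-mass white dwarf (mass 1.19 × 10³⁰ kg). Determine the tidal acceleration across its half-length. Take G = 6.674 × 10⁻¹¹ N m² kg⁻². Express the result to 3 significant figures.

3.06 × 10⁻⁵ m/s²

Δa = 2GMr/d³
   = 2 × (6.674 × 10⁻¹¹) × (1.19 × 10³⁰) × (3.47) / (2.62 × 10⁸)³
   = 3.06 × 10⁻⁵ m/s²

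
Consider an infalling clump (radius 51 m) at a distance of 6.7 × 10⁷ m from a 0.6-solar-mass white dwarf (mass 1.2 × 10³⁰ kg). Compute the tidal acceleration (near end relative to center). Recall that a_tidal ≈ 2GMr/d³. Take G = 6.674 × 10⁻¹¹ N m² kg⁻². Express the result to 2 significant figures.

a_tidal = 2GMr/d³
        = 2 × (6.674 × 10⁻¹¹) × (1.2 × 10³⁰) × (51) / (6.7 × 10⁷)³
        = 2.7 × 10⁻² m/s²

2.7 × 10⁻² m/s²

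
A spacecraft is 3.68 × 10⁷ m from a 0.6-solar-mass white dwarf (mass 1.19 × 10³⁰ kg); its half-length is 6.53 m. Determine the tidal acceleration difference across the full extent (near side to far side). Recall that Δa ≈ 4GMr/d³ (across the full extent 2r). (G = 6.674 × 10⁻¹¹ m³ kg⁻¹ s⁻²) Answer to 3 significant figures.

Δa = 4GMr/d³
   = 4 × (6.674 × 10⁻¹¹) × (1.19 × 10³⁰) × (6.53) / (3.68 × 10⁷)³
   = 4.16 × 10⁻² m/s²

4.16 × 10⁻² m/s²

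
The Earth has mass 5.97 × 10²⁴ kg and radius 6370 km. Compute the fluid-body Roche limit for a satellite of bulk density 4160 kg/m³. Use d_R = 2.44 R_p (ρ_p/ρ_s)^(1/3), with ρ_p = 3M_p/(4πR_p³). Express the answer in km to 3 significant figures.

17100 km

ρ_p = 3M_p/(4πR_p³) = 3 × (5.97 × 10²⁴) / (4π × (6.37 × 10⁶ m)³) = 5510 kg/m³
d_R = 2.44 × 6370 km × (5510/4160)^(1/3)
    = 17100 km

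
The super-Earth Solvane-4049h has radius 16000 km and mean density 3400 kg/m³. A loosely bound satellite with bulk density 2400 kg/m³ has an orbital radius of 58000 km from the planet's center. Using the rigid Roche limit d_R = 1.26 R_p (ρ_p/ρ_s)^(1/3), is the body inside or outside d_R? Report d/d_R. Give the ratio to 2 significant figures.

outside; d/d_R ≈ 2.6

d_R = 1.26 × (16000 km) × (3400/2400)^(1/3) = 22640 km
d/d_R = (58000) / (22640) = 2.6
Since d/d_R > 1, the body is outside the Roche limit.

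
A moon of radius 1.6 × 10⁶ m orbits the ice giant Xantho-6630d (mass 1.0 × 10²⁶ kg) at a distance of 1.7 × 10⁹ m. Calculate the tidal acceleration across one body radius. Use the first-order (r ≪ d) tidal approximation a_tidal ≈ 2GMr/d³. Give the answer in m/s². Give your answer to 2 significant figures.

4.3 × 10⁻⁶ m/s²

Δg = 2GMr/d³
   = 2 × (6.674 × 10⁻¹¹) × (1.0 × 10²⁶) × (1.6 × 10⁶) / (1.7 × 10⁹)³
   = 4.3 × 10⁻⁶ m/s²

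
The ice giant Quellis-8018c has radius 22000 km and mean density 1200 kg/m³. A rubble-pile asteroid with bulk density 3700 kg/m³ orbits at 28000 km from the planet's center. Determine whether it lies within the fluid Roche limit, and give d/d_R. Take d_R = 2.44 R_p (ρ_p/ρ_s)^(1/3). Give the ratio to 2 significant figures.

inside; d/d_R ≈ 0.76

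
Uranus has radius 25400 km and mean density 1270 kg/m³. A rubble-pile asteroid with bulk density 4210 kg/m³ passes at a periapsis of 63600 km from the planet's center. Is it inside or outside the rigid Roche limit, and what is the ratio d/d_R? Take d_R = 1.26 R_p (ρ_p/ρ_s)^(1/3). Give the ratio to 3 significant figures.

outside; d/d_R ≈ 2.96

d_R = 1.26 × (25400 km) × (1270/4210)^(1/3) = 21460 km
d/d_R = (63600) / (21460) = 2.96
Since d/d_R > 1, the body is outside the Roche limit.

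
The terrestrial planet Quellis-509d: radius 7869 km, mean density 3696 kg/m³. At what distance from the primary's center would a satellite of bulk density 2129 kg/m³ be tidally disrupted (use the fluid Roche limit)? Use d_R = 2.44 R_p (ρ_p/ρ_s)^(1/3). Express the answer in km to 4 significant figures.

d_R = 2.44 × 7869 km × (3696/2129)^(1/3)
    = 23080 km

23080 km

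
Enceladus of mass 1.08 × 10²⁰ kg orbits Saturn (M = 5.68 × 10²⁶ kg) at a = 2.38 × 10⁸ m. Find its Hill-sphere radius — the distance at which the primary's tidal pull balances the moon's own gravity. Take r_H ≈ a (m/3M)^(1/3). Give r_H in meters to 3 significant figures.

9.49 × 10⁵ m

r_H ≈ a (m/3M)^(1/3)
    = (2.38 × 10⁸) × (1.08 × 10²⁰ / (3 × 5.68 × 10²⁶))^(1/3)
    = 9.49 × 10⁵ m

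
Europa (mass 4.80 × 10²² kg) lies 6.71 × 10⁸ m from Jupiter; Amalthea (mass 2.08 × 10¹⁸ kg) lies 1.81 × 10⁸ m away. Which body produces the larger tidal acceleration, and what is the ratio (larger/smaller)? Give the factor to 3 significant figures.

Europa, by a factor of ≈ 453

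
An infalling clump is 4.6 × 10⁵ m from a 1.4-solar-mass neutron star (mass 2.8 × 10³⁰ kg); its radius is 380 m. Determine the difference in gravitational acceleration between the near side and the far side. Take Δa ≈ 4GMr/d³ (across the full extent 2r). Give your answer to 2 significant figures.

The field gradient is 2GM/d³; across the full diameter 2r the difference is 4GMr/d³.
Δa = 4GMr/d³
   = 4 × (6.674 × 10⁻¹¹) × (2.8 × 10³⁰) × (380) / (4.6 × 10⁵)³
   = 2.9 × 10⁶ m/s²

2.9 × 10⁶ m/s²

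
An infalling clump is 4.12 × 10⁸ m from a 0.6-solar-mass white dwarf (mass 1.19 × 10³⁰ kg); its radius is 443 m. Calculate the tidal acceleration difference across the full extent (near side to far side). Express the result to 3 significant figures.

Δg = 4GMr/d³
   = 4 × (6.674 × 10⁻¹¹) × (1.19 × 10³⁰) × (443) / (4.12 × 10⁸)³
   = 2.01 × 10⁻³ m/s²

2.01 × 10⁻³ m/s²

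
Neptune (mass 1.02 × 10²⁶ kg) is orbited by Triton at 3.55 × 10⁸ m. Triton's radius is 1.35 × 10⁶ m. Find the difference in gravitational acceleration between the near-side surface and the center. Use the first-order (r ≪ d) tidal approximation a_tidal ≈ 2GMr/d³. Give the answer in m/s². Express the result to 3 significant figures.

4.11 × 10⁻⁴ m/s²

a_tidal = 2GMr/d³
        = 2 × (6.674 × 10⁻¹¹) × (1.02 × 10²⁶) × (1.35 × 10⁶) / (3.55 × 10⁸)³
        = 4.11 × 10⁻⁴ m/s²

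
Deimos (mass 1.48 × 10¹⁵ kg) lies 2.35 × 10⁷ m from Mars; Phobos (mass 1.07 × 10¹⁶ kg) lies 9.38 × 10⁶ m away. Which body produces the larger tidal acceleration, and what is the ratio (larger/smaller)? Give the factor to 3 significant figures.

Tidal acceleration ∝ M/d³, so compare M/d³ for each.
Deimos: (1.48 × 10¹⁵) / (2.35 × 10⁷)³ = 1.140 × 10⁻⁷
Phobos: (1.07 × 10¹⁶) / (9.38 × 10⁶)³ = 1.297 × 10⁻⁵
Ratio (larger/smaller) = 114

Phobos, by a factor of ≈ 114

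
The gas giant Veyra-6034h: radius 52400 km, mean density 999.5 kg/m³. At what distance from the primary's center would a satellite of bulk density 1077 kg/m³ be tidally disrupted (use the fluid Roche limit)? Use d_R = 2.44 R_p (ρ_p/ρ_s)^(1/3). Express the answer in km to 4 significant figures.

1.247 × 10⁵ km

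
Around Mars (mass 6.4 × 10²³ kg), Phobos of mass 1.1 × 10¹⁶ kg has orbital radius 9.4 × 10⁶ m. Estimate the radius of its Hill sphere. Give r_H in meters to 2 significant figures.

r_H ≈ a (m/3M)^(1/3)
    = (9.4 × 10⁶) × (1.1 × 10¹⁶ / (3 × 6.4 × 10²³))^(1/3)
    = 1.7 × 10⁴ m

1.7 × 10⁴ m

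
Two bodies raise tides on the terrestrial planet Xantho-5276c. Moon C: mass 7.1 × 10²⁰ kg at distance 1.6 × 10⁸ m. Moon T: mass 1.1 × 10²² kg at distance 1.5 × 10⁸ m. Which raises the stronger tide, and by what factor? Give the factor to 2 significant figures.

Moon T, by a factor of ≈ 19

Tidal acceleration ∝ M/d³, so compare M/d³ for each.
Moon C: (7.1 × 10²⁰) / (1.6 × 10⁸)³ = 1.733 × 10⁻⁴
Moon T: (1.1 × 10²²) / (1.5 × 10⁸)³ = 3.259 × 10⁻³
Ratio (larger/smaller) = 19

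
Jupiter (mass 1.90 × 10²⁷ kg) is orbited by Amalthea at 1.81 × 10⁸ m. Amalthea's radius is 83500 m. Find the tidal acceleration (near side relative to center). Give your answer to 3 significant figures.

Differencing GM/(d−r)² and GM/d² to first order in r/d gives 2GMr/d³.
Δa = 2GMr/d³
   = 2 × (6.674 × 10⁻¹¹) × (1.90 × 10²⁷) × (83500) / (1.81 × 10⁸)³
   = 3.57 × 10⁻³ m/s²

3.57 × 10⁻³ m/s²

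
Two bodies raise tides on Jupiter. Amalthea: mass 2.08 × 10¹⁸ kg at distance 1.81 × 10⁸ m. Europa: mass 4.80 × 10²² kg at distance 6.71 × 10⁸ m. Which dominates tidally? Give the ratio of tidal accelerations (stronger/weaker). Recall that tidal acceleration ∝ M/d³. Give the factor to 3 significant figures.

Europa, by a factor of ≈ 453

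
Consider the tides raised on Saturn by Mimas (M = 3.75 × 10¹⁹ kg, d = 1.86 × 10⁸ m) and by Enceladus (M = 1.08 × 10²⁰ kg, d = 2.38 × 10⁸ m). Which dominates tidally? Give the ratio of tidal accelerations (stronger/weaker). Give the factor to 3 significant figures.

Tidal stretch scales as M/d³; compute that for each body.
Mimas: (3.75 × 10¹⁹) / (1.86 × 10⁸)³ = 5.828 × 10⁻⁶
Enceladus: (1.08 × 10²⁰) / (2.38 × 10⁸)³ = 8.011 × 10⁻⁶
Ratio (larger/smaller) = 1.37

Enceladus, by a factor of ≈ 1.37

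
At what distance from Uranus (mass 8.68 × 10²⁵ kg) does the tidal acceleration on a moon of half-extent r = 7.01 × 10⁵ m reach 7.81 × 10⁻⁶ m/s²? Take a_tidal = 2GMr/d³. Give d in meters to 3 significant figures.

1.01 × 10⁹ m

2GMr/d³ = a_tidal  ⇒  d = (2GMr / a_tidal)^(1/3)
d = (2 × 6.674×10⁻¹¹ × (8.68 × 10²⁵) × (7.01 × 10⁵) / (7.81 × 10⁻⁶))^(1/3)
  = 1.01 × 10⁹ m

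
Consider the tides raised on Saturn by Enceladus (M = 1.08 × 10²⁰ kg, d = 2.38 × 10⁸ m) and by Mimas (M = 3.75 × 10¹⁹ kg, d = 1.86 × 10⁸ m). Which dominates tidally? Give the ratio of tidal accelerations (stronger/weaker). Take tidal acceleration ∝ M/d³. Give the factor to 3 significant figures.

Enceladus, by a factor of ≈ 1.37

Compare M/d³ for the two perturbers:
Enceladus: (1.08 × 10²⁰) / (2.38 × 10⁸)³ = 8.011 × 10⁻⁶
Mimas: (3.75 × 10¹⁹) / (1.86 × 10⁸)³ = 5.828 × 10⁻⁶
Ratio (larger/smaller) = 1.37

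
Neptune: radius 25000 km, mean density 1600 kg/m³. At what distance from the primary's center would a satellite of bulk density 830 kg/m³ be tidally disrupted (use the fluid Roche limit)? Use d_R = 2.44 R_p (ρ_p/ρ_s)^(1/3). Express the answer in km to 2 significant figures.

d_R = 2.44 × 25000 km × (1600/830)^(1/3)
    = 76000 km

76000 km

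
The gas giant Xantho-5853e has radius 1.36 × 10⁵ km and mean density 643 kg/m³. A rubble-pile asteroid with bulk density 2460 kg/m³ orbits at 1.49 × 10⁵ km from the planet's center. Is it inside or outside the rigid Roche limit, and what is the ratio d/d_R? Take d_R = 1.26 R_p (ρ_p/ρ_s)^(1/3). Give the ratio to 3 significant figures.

d_R = 1.26 × (1.36 × 10⁵ km) × (643/2460)^(1/3) = 1.096 × 10⁵ km
d/d_R = (1.49 × 10⁵) / (1.096 × 10⁵) = 1.36
Since d/d_R > 1, the body is outside the Roche limit.

outside; d/d_R ≈ 1.36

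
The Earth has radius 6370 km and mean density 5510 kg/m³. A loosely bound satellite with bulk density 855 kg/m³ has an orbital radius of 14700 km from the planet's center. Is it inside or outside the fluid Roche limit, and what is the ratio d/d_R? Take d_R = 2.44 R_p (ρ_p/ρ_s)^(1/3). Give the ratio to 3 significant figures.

inside; d/d_R ≈ 0.508

d_R = 2.44 × (6370 km) × (5510/855)^(1/3) = 28920 km
d/d_R = (14700) / (28920) = 0.508
Since d/d_R < 1, the body is inside the Roche limit.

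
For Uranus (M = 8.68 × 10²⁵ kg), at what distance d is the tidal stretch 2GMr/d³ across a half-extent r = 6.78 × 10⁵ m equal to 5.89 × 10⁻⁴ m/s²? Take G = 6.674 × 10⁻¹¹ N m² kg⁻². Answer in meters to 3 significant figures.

2.37 × 10⁸ m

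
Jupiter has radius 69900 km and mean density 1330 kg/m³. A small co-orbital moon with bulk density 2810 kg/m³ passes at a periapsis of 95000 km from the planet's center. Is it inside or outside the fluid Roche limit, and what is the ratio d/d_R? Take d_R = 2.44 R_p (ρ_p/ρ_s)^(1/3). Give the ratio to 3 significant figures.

inside; d/d_R ≈ 0.715

d_R = 2.44 × (69900 km) × (1330/2810)^(1/3) = 1.329 × 10⁵ km
d/d_R = (95000) / (1.329 × 10⁵) = 0.715
Since d/d_R < 1, the body is inside the Roche limit.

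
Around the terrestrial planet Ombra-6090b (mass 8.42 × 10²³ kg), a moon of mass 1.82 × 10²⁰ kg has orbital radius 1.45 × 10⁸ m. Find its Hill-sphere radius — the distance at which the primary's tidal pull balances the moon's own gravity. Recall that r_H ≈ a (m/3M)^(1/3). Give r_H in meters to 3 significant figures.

r_H ≈ a (m/3M)^(1/3)
    = (1.45 × 10⁸) × (1.82 × 10²⁰ / (3 × 8.42 × 10²³))^(1/3)
    = 6.03 × 10⁶ m

6.03 × 10⁶ m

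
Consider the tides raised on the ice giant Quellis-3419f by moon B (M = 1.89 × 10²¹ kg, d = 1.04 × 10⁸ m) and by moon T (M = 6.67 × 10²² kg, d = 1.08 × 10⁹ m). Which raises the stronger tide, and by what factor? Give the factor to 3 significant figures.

Moon B, by a factor of ≈ 31.7

The tide-raising term goes as M/d³ (the gradient of a 1/d² field).
Moon B: (1.89 × 10²¹) / (1.04 × 10⁸)³ = 1.680 × 10⁻³
Moon T: (6.67 × 10²²) / (1.08 × 10⁹)³ = 5.295 × 10⁻⁵
Ratio (larger/smaller) = 31.7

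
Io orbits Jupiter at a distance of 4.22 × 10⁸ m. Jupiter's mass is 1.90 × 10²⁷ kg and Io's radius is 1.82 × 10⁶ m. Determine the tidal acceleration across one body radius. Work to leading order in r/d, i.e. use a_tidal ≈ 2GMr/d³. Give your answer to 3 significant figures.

Differencing GM/(d−r)² and GM/d² to first order in r/d gives 2GMr/d³.
a_tidal = 2GMr/d³
        = 2 × (6.674 × 10⁻¹¹) × (1.90 × 10²⁷) × (1.82 × 10⁶) / (4.22 × 10⁸)³
        = 6.14 × 10⁻³ m/s²

6.14 × 10⁻³ m/s²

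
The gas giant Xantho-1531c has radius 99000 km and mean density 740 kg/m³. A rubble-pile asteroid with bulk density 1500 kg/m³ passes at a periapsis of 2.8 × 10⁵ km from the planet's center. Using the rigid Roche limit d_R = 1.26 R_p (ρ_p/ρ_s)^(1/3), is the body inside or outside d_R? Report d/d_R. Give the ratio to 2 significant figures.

d_R = 1.26 × (99000 km) × (740/1500)^(1/3) = 98560 km
d/d_R = (2.8 × 10⁵) / (98560) = 2.8
Since d/d_R > 1, the body is outside the Roche limit.

outside; d/d_R ≈ 2.8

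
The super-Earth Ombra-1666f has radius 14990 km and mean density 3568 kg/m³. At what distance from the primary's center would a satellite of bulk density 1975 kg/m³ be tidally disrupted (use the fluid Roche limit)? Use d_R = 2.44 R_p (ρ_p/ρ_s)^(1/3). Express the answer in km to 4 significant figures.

d_R = 2.44 × 14990 km × (3568/1975)^(1/3)
    = 44550 km

44550 km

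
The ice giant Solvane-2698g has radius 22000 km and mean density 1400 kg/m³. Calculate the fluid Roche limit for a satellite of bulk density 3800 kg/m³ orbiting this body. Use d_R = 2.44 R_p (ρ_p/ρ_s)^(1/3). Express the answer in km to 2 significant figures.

38000 km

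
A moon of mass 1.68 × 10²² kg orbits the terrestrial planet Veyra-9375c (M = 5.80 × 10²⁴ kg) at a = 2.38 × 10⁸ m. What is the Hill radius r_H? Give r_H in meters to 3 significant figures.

r_H ≈ a (m/3M)^(1/3)
    = (2.38 × 10⁸) × (1.68 × 10²² / (3 × 5.80 × 10²⁴))^(1/3)
    = 2.35 × 10⁷ m

2.35 × 10⁷ m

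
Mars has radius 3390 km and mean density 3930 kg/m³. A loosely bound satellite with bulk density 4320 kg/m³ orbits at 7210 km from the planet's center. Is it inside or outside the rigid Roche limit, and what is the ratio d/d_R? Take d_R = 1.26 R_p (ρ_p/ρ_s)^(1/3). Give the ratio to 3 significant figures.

d_R = 1.26 × (3390 km) × (3930/4320)^(1/3) = 4139 km
d/d_R = (7210) / (4139) = 1.74
Since d/d_R > 1, the body is outside the Roche limit.

outside; d/d_R ≈ 1.74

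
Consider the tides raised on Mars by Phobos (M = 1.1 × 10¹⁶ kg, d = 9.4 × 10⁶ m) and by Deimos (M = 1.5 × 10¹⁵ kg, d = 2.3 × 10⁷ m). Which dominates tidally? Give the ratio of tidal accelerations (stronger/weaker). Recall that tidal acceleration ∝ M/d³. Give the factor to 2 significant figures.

Phobos, by a factor of ≈ 110

Tidal stretch scales as M/d³; compute that for each body.
Phobos: (1.1 × 10¹⁶) / (9.4 × 10⁶)³ = 1.324 × 10⁻⁵
Deimos: (1.5 × 10¹⁵) / (2.3 × 10⁷)³ = 1.233 × 10⁻⁷
Ratio (larger/smaller) = 110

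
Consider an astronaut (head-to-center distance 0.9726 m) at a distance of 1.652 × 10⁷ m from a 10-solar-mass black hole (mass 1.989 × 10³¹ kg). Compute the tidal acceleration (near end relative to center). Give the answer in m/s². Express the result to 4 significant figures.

5.727 × 10⁻¹ m/s²

Differencing GM/(d−r)² and GM/d² to first order in r/d gives 2GMr/d³.
a_tidal = 2GMr/d³
        = 2 × (6.674 × 10⁻¹¹) × (1.989 × 10³¹) × (0.9726) / (1.652 × 10⁷)³
        = 5.727 × 10⁻¹ m/s²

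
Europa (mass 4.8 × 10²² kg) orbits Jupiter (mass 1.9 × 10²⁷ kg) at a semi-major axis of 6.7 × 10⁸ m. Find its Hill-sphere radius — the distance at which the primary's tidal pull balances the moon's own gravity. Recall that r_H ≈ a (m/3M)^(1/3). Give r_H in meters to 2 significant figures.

1.4 × 10⁷ m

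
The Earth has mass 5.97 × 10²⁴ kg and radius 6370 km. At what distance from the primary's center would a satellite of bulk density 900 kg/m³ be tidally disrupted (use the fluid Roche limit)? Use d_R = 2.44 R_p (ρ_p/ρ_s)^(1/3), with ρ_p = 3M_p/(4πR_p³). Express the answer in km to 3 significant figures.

28400 km

ρ_p = 3M_p/(4πR_p³) = 3 × (5.97 × 10²⁴) / (4π × (6.37 × 10⁶ m)³) = 5510 kg/m³
d_R = 2.44 × 6370 km × (5510/900)^(1/3)
    = 28400 km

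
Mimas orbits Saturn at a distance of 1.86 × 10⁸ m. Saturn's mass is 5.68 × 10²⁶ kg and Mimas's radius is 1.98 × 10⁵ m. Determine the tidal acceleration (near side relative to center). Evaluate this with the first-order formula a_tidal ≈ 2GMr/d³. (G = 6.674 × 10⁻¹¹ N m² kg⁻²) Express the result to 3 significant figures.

a_tidal = 2GMr/d³
        = 2 × (6.674 × 10⁻¹¹) × (5.68 × 10²⁶) × (1.98 × 10⁵) / (1.86 × 10⁸)³
        = 2.33 × 10⁻³ m/s²

2.33 × 10⁻³ m/s²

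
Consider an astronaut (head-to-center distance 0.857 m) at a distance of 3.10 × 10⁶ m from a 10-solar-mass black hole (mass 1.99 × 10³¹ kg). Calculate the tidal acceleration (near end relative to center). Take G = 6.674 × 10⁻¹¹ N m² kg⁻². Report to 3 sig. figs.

Since r ≪ d, expand the inverse-square field across one radius to get the leading 2GMr/d³ term.
Δa = 2GMr/d³
   = 2 × (6.674 × 10⁻¹¹) × (1.99 × 10³¹) × (0.857) / (3.10 × 10⁶)³
   = 7.64 × 10¹ m/s²

7.64 × 10¹ m/s²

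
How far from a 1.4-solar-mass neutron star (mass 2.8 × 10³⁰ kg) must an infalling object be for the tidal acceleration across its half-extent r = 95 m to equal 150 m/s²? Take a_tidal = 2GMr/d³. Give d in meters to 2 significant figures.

2GMr/d³ = a_tidal  ⇒  d = (2GMr / a_tidal)^(1/3)
d = (2 × 6.674×10⁻¹¹ × (2.8 × 10³⁰) × (95) / (150))^(1/3)
  = 6.2 × 10⁶ m

6.2 × 10⁶ m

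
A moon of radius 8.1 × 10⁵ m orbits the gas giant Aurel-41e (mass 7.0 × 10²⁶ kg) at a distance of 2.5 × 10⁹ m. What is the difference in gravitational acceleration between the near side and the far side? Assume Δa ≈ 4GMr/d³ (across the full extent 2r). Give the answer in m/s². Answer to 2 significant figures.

9.7 × 10⁻⁶ m/s²

Δa = 4GMr/d³
   = 4 × (6.674 × 10⁻¹¹) × (7.0 × 10²⁶) × (8.1 × 10⁵) / (2.5 × 10⁹)³
   = 9.7 × 10⁻⁶ m/s²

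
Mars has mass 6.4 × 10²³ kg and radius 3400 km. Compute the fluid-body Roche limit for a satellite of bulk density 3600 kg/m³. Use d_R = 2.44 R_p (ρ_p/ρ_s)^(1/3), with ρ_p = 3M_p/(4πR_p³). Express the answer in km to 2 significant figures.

ρ_p = 3M_p/(4πR_p³) = 3 × (6.4 × 10²³) / (4π × (3.4 × 10⁶ m)³) = 3900 kg/m³
d_R = 2.44 × 3400 km × (3900/3600)^(1/3)
    = 8500 km

8500 km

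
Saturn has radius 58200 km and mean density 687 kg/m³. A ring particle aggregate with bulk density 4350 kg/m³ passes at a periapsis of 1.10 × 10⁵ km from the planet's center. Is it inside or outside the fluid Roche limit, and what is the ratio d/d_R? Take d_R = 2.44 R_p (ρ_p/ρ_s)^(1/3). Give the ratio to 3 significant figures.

d_R = 2.44 × (58200 km) × (687/4350)^(1/3) = 76760 km
d/d_R = (1.10 × 10⁵) / (76760) = 1.43
Since d/d_R > 1, the body is outside the Roche limit.

outside; d/d_R ≈ 1.43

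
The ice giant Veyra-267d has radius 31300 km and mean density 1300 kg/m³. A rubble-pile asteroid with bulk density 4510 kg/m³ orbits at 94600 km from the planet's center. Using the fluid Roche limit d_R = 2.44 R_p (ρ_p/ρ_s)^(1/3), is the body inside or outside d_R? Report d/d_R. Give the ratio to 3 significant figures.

d_R = 2.44 × (31300 km) × (1300/4510)^(1/3) = 50450 km
d/d_R = (94600) / (50450) = 1.88
Since d/d_R > 1, the body is outside the Roche limit.

outside; d/d_R ≈ 1.88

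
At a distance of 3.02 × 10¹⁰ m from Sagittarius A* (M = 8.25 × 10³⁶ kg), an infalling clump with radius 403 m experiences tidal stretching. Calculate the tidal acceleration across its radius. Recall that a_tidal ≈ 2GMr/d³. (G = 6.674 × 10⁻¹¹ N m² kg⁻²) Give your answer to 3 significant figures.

a_tidal = 2GMr/d³
        = 2 × (6.674 × 10⁻¹¹) × (8.25 × 10³⁶) × (403) / (3.02 × 10¹⁰)³
        = 1.61 × 10⁻² m/s²

1.61 × 10⁻² m/s²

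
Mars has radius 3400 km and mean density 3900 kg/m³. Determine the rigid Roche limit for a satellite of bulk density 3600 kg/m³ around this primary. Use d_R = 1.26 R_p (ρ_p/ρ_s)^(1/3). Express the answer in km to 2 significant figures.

4400 km

d_R = 1.26 × 3400 km × (3900/3600)^(1/3)
    = 4400 km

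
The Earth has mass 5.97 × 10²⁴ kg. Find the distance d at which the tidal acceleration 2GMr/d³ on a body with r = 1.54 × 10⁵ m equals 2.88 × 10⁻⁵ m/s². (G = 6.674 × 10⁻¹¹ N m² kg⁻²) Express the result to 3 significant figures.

2GMr/d³ = a_tidal  ⇒  d = (2GMr / a_tidal)^(1/3)
d = (2 × 6.674×10⁻¹¹ × (5.97 × 10²⁴) × (1.54 × 10⁵) / (2.88 × 10⁻⁵))^(1/3)
  = 1.62 × 10⁸ m

1.62 × 10⁸ m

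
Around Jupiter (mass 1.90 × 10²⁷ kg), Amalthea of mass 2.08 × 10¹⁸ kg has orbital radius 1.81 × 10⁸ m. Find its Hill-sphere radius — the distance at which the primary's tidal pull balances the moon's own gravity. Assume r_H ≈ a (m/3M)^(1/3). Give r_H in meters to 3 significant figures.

r_H ≈ a (m/3M)^(1/3)
    = (1.81 × 10⁸) × (2.08 × 10¹⁸ / (3 × 1.90 × 10²⁷))^(1/3)
    = 1.29 × 10⁵ m

1.29 × 10⁵ m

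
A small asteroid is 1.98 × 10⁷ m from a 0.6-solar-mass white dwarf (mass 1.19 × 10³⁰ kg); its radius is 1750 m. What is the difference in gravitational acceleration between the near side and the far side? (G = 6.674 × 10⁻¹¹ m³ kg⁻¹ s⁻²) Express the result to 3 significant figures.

a_tidal = 4GMr/d³
        = 4 × (6.674 × 10⁻¹¹) × (1.19 × 10³⁰) × (1750) / (1.98 × 10⁷)³
        = 7.16 × 10¹ m/s²

7.16 × 10¹ m/s²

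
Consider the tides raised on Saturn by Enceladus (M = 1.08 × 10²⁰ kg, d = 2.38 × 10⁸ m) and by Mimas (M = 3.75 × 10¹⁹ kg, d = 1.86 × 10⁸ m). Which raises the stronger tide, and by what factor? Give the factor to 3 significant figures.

Compare M/d³ for the two perturbers:
Enceladus: (1.08 × 10²⁰) / (2.38 × 10⁸)³ = 8.011 × 10⁻⁶
Mimas: (3.75 × 10¹⁹) / (1.86 × 10⁸)³ = 5.828 × 10⁻⁶
Ratio (larger/smaller) = 1.37

Enceladus, by a factor of ≈ 1.37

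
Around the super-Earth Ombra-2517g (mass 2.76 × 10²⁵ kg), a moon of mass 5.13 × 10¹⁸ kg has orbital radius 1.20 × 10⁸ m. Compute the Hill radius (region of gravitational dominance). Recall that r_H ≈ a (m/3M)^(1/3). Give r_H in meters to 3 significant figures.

4.75 × 10⁵ m

r_H ≈ a (m/3M)^(1/3)
    = (1.20 × 10⁸) × (5.13 × 10¹⁸ / (3 × 2.76 × 10²⁵))^(1/3)
    = 4.75 × 10⁵ m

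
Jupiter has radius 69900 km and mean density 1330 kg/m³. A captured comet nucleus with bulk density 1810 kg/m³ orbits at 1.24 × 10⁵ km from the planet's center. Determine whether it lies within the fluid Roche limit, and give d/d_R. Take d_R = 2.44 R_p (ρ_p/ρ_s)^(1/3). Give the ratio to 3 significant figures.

inside; d/d_R ≈ 0.806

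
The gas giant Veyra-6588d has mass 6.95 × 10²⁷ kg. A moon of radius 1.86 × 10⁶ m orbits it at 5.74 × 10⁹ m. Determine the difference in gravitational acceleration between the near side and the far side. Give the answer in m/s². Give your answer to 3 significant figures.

1.82 × 10⁻⁵ m/s²

Δa = 4GMr/d³
   = 4 × (6.674 × 10⁻¹¹) × (6.95 × 10²⁷) × (1.86 × 10⁶) / (5.74 × 10⁹)³
   = 1.82 × 10⁻⁵ m/s²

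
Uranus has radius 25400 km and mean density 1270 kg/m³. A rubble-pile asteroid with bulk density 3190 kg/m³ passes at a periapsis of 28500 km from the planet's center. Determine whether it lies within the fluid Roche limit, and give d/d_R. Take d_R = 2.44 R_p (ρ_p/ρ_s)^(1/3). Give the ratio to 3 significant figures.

inside; d/d_R ≈ 0.625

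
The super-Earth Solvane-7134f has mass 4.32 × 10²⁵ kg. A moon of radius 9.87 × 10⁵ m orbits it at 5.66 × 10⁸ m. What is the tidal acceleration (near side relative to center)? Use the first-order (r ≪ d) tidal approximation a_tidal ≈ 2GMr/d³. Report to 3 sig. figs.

3.14 × 10⁻⁵ m/s²

Δa = 2GMr/d³
   = 2 × (6.674 × 10⁻¹¹) × (4.32 × 10²⁵) × (9.87 × 10⁵) / (5.66 × 10⁸)³
   = 3.14 × 10⁻⁵ m/s²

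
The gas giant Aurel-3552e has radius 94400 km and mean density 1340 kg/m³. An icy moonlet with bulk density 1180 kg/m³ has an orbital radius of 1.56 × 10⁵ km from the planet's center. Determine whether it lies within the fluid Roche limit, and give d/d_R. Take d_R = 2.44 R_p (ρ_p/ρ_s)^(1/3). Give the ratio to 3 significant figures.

inside; d/d_R ≈ 0.649

d_R = 2.44 × (94400 km) × (1340/1180)^(1/3) = 2.403 × 10⁵ km
d/d_R = (1.56 × 10⁵) / (2.403 × 10⁵) = 0.649
Since d/d_R < 1, the body is inside the Roche limit.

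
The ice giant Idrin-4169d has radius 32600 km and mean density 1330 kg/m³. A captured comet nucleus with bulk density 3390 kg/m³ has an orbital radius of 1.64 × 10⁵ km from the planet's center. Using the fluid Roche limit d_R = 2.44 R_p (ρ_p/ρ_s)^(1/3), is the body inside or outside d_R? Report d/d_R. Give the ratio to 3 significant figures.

outside; d/d_R ≈ 2.82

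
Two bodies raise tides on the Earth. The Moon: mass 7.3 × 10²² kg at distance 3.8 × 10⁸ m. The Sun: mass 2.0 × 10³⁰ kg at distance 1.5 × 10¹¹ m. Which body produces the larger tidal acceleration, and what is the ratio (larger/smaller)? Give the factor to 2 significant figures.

The tide-raising term goes as M/d³ (the gradient of a 1/d² field).
The Moon: (7.3 × 10²²) / (3.8 × 10⁸)³ = 1.330 × 10⁻³
The Sun: (2.0 × 10³⁰) / (1.5 × 10¹¹)³ = 5.926 × 10⁻⁴
Ratio (larger/smaller) = 2.2

The Moon, by a factor of ≈ 2.2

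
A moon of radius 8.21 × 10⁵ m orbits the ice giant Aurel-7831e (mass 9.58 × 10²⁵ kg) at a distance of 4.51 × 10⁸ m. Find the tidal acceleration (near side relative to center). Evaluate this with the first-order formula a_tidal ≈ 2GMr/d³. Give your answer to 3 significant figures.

1.14 × 10⁻⁴ m/s²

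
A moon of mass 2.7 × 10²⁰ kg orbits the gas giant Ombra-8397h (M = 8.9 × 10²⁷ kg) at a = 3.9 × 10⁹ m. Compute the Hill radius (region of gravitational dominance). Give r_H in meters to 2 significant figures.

r_H ≈ a (m/3M)^(1/3)
    = (3.9 × 10⁹) × (2.7 × 10²⁰ / (3 × 8.9 × 10²⁷))^(1/3)
    = 8.4 × 10⁶ m

8.4 × 10⁶ m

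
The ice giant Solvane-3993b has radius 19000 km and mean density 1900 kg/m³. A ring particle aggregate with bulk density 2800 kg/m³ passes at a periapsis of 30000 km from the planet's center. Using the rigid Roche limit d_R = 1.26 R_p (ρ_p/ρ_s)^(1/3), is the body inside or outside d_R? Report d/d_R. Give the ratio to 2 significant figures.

outside; d/d_R ≈ 1.4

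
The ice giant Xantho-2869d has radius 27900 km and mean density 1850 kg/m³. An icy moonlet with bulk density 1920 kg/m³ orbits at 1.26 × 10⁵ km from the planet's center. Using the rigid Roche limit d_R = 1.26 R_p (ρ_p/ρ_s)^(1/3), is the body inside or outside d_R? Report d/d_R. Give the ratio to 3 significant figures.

outside; d/d_R ≈ 3.63

d_R = 1.26 × (27900 km) × (1850/1920)^(1/3) = 34720 km
d/d_R = (1.26 × 10⁵) / (34720) = 3.63
Since d/d_R > 1, the body is outside the Roche limit.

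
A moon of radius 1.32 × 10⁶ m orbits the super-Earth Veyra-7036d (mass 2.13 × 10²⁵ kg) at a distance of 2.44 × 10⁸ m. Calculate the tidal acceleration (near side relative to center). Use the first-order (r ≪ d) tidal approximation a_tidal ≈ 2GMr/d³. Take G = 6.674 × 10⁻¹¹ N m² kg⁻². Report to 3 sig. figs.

2.58 × 10⁻⁴ m/s²

Δa = 2GMr/d³
   = 2 × (6.674 × 10⁻¹¹) × (2.13 × 10²⁵) × (1.32 × 10⁶) / (2.44 × 10⁸)³
   = 2.58 × 10⁻⁴ m/s²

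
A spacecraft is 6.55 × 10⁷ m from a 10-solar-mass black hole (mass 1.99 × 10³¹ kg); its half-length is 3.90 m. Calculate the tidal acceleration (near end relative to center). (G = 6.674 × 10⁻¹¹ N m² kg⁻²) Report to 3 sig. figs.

3.69 × 10⁻² m/s²

Since r ≪ d, expand the inverse-square field across one radius to get the leading 2GMr/d³ term.
Δg = 2GMr/d³
   = 2 × (6.674 × 10⁻¹¹) × (1.99 × 10³¹) × (3.90) / (6.55 × 10⁷)³
   = 3.69 × 10⁻² m/s²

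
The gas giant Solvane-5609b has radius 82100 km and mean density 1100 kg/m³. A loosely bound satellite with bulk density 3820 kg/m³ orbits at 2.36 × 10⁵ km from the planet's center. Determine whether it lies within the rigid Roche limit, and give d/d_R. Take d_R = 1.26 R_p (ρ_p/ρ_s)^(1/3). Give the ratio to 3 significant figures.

outside; d/d_R ≈ 3.45

d_R = 1.26 × (82100 km) × (1100/3820)^(1/3) = 68310 km
d/d_R = (2.36 × 10⁵) / (68310) = 3.45
Since d/d_R > 1, the body is outside the Roche limit.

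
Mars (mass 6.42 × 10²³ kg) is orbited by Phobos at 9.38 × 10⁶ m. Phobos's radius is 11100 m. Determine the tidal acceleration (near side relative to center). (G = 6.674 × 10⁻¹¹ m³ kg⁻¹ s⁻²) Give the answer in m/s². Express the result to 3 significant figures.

Δg = 2GMr/d³
   = 2 × (6.674 × 10⁻¹¹) × (6.42 × 10²³) × (11100) / (9.38 × 10⁶)³
   = 1.15 × 10⁻³ m/s²

1.15 × 10⁻³ m/s²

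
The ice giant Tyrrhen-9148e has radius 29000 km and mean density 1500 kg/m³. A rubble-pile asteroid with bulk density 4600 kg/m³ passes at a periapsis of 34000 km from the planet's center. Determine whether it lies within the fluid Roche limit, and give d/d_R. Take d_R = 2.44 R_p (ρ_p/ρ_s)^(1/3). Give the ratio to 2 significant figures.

inside; d/d_R ≈ 0.70

d_R = 2.44 × (29000 km) × (1500/4600)^(1/3) = 48700 km
d/d_R = (34000) / (48700) = 0.70
Since d/d_R < 1, the body is inside the Roche limit.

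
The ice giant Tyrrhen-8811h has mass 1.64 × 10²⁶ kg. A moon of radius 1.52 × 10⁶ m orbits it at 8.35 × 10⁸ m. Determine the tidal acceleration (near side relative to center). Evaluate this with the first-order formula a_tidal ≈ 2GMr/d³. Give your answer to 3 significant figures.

The tidal stretch is the gradient of GM/d² times the body's extent r, hence the 1/d³ dependence.
a_tidal = 2GMr/d³
        = 2 × (6.674 × 10⁻¹¹) × (1.64 × 10²⁶) × (1.52 × 10⁶) / (8.35 × 10⁸)³
        = 5.72 × 10⁻⁵ m/s²

5.72 × 10⁻⁵ m/s²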